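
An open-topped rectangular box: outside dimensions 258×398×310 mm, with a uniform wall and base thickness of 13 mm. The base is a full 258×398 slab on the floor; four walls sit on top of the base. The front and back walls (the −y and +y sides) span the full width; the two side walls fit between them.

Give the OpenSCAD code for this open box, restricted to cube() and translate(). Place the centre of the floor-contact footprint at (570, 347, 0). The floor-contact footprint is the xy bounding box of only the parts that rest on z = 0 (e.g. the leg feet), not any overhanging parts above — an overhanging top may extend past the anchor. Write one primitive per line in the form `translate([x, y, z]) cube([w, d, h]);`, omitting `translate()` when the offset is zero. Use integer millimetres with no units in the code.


translate([441, 148, 0]) cube([258, 398, 13]);
translate([441, 148, 13]) cube([258, 13, 297]);
translate([441, 533, 13]) cube([258, 13, 297]);
translate([441, 161, 13]) cube([13, 372, 297]);
translate([686, 161, 13]) cube([13, 372, 297]);


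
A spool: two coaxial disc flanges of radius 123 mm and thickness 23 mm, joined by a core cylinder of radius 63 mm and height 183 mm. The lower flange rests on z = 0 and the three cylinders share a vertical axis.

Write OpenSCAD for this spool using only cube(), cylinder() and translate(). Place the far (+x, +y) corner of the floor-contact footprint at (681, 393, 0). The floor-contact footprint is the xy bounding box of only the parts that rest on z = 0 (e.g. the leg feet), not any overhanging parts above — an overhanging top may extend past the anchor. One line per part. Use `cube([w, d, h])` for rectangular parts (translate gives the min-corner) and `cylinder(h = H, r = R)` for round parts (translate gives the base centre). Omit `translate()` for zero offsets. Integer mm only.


translate([558, 270, 0]) cylinder(h = 23, r = 123);
translate([558, 270, 23]) cylinder(h = 183, r = 63);
translate([558, 270, 206]) cylinder(h = 23, r = 123);


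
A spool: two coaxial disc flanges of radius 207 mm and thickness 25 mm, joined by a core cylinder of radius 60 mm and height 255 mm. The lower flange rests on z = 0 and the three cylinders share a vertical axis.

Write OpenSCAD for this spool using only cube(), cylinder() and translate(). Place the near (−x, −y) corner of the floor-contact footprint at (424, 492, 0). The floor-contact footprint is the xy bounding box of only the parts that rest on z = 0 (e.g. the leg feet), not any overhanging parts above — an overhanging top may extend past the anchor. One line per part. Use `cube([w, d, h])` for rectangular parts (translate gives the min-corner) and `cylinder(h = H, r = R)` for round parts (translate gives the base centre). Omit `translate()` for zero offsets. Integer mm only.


translate([631, 699, 0]) cylinder(h = 25, r = 207);
translate([631, 699, 25]) cylinder(h = 255, r = 60);
translate([631, 699, 280]) cylinder(h = 25, r = 207);


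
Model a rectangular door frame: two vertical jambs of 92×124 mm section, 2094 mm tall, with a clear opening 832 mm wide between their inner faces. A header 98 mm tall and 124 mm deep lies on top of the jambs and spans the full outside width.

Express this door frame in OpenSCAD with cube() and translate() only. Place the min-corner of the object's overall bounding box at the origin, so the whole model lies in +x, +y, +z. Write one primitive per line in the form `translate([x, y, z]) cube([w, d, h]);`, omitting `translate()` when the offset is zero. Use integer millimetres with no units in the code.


cube([92, 124, 2094]);
translate([924, 0, 0]) cube([92, 124, 2094]);
translate([0, 0, 2094]) cube([1016, 124, 98]);


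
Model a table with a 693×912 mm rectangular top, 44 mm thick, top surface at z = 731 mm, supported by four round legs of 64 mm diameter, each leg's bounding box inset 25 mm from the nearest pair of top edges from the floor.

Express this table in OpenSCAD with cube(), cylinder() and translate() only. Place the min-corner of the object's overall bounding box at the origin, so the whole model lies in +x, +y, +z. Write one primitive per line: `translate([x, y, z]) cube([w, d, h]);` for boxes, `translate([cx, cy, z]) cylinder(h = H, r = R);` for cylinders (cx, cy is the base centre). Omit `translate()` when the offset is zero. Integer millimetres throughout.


translate([0, 0, 687]) cube([693, 912, 44]);
translate([57, 57, 0]) cylinder(h = 687, r = 32);
translate([636, 57, 0]) cylinder(h = 687, r = 32);
translate([57, 855, 0]) cylinder(h = 687, r = 32);
translate([636, 855, 0]) cylinder(h = 687, r = 32);


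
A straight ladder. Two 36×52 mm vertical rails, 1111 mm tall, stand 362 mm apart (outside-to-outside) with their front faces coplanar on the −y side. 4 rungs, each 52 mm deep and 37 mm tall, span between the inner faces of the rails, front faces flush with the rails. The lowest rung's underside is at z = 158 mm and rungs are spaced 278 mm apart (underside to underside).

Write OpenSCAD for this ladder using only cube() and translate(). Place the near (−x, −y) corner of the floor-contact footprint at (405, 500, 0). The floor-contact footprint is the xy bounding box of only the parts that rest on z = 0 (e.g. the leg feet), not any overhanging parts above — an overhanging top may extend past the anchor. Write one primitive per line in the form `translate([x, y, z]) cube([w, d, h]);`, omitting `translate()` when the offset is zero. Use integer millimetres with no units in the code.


translate([405, 500, 0]) cube([36, 52, 1111]);
translate([731, 500, 0]) cube([36, 52, 1111]);
translate([441, 500, 158]) cube([290, 52, 37]);
translate([441, 500, 436]) cube([290, 52, 37]);
translate([441, 500, 714]) cube([290, 52, 37]);
translate([441, 500, 992]) cube([290, 52, 37]);


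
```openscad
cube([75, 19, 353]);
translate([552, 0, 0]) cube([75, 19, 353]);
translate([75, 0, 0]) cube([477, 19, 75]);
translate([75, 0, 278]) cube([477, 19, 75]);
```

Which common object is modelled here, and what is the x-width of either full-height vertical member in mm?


A picture frame. The border width is 75 mm.

Four thin pieces enclosing a rectangular opening — a picture frame. The two full-height stiles are 353 mm tall; the top rail sits at z = 278 and is 75 mm tall, so the border above the opening is 353 − 278 = 75 mm, matching the stile x-width.


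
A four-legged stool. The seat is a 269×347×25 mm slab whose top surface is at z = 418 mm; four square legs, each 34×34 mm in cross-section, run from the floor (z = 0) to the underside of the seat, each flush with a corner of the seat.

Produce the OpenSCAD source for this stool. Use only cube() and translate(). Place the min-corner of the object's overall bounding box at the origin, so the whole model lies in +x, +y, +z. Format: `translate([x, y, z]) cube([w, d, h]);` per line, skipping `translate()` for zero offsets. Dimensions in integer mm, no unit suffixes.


translate([0, 0, 393]) cube([269, 347, 25]);
cube([34, 34, 393]);
translate([235, 0, 0]) cube([34, 34, 393]);
translate([0, 313, 0]) cube([34, 34, 393]);
translate([235, 313, 0]) cube([34, 34, 393]);


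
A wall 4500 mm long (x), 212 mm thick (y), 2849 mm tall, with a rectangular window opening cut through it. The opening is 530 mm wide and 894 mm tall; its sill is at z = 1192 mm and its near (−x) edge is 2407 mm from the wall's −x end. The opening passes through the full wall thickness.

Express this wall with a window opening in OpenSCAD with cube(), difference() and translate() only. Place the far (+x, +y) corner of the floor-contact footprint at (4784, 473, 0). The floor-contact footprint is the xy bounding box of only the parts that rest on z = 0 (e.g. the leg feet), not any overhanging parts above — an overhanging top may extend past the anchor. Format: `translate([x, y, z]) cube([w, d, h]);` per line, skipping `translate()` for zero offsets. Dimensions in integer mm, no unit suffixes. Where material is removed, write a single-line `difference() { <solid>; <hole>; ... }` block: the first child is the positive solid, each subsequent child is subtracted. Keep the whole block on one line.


difference() { translate([284, 261, 0]) cube([4500, 212, 2849]); translate([2691, 261, 1192]) cube([530, 212, 894]); }


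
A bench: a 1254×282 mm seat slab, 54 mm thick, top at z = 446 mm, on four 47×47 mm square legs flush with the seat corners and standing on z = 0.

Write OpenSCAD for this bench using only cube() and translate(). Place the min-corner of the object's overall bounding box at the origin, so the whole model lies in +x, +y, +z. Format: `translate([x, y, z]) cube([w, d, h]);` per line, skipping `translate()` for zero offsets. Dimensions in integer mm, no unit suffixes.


// leg_h = 446 − 54 = 392
translate([0, 0, 392]) cube([1254, 282, 54]);
cube([47, 47, 392]);
translate([0, 235, 0]) cube([47, 47, 392]);
translate([1207, 0, 0]) cube([47, 47, 392]);
translate([1207, 235, 0]) cube([47, 47, 392]);


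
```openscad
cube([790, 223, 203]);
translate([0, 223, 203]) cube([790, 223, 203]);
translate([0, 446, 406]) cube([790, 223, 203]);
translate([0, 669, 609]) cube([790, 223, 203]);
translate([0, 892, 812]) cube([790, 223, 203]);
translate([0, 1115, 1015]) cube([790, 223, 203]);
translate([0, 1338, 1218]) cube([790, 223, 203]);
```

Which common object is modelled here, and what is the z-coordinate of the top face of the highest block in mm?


A staircase. The total rise is 1421 mm.

7 identical blocks, each offset up and back from the previous — a staircase. Each step is 203 mm tall and there are 7 of them, so the total rise is 7 × 203 = 1421 mm.


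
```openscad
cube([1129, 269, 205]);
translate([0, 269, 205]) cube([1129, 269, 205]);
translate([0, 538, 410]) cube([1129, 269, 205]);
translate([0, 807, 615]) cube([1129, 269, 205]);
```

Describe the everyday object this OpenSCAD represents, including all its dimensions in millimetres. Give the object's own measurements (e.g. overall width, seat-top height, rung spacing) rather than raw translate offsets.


A straight staircase of 4 solid steps. Each step is 1129 mm wide (x), 269 mm deep (y, the going) and 205 mm tall (the rise). The first step rests on the floor; each subsequent step sits one going further in +y and one rise higher in +z, directly behind and above the previous step with no overlap.


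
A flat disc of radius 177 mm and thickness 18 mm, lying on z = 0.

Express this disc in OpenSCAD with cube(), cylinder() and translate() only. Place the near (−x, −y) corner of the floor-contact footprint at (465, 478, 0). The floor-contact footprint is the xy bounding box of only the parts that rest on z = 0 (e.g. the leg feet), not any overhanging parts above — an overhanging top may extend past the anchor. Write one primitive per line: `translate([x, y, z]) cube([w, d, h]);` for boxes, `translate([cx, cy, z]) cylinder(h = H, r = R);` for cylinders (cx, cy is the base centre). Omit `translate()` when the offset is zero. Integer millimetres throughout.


translate([642, 655, 0]) cylinder(h = 18, r = 177);


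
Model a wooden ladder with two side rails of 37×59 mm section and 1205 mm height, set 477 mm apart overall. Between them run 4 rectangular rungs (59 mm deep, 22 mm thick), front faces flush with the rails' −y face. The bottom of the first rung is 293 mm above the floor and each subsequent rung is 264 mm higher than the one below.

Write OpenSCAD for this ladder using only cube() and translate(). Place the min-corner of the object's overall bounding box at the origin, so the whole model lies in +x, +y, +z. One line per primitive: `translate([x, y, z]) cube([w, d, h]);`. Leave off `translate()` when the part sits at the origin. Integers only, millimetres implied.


cube([37, 59, 1205]);
translate([440, 0, 0]) cube([37, 59, 1205]);
translate([37, 0, 293]) cube([403, 59, 22]);
translate([37, 0, 557]) cube([403, 59, 22]);
translate([37, 0, 821]) cube([403, 59, 22]);
translate([37, 0, 1085]) cube([403, 59, 22]);


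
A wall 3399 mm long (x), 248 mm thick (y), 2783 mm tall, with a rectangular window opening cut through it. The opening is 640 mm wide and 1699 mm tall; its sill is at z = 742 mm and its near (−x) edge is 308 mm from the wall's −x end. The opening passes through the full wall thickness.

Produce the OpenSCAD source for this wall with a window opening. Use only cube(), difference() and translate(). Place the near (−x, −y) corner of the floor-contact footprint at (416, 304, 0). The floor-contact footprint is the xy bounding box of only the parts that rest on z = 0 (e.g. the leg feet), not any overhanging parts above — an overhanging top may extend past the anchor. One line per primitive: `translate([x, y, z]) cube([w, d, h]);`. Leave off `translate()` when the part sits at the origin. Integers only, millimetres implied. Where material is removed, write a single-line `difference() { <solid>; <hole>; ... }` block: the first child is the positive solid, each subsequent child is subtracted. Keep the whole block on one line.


difference() { translate([416, 304, 0]) cube([3399, 248, 2783]); translate([724, 304, 742]) cube([640, 248, 1699]); }


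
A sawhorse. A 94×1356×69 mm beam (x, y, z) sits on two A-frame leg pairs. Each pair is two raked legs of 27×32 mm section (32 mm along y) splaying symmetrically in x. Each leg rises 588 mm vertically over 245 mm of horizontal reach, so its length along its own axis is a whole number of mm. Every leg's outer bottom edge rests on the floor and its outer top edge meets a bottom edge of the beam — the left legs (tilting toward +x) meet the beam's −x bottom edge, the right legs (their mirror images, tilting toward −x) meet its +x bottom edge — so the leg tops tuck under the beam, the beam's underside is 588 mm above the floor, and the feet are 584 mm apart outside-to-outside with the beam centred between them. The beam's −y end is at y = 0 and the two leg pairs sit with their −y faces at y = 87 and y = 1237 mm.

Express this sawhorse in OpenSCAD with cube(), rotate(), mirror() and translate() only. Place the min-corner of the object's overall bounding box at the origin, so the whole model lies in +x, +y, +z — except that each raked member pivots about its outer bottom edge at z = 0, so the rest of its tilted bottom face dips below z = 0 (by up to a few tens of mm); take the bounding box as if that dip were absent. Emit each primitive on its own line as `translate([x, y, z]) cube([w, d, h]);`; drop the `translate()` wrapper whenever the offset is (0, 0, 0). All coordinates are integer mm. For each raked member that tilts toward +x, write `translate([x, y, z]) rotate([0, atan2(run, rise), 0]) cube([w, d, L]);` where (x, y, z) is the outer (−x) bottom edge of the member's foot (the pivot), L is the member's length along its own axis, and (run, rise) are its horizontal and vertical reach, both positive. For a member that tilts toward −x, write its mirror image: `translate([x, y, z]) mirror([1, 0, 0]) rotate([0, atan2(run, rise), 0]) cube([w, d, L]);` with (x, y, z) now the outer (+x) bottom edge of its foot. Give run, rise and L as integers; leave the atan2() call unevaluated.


translate([245, 0, 588]) cube([94, 1356, 69]);
translate([0, 87, 0]) rotate([0, atan2(245, 588), 0]) cube([27, 32, 637]);
translate([584, 87, 0]) mirror([1, 0, 0]) rotate([0, atan2(245, 588), 0]) cube([27, 32, 637]);
translate([0, 1237, 0]) rotate([0, atan2(245, 588), 0]) cube([27, 32, 637]);
translate([584, 1237, 0]) mirror([1, 0, 0]) rotate([0, atan2(245, 588), 0]) cube([27, 32, 637]);


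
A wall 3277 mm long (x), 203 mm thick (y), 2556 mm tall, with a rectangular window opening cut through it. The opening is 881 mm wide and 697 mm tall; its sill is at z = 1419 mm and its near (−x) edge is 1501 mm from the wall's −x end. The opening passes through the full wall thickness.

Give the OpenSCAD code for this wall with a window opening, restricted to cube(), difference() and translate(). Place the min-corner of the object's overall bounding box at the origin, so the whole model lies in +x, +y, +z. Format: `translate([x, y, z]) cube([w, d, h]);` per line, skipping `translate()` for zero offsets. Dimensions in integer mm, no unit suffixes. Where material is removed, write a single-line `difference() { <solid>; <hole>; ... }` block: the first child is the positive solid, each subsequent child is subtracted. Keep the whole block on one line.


difference() { cube([3277, 203, 2556]); translate([1501, 0, 1419]) cube([881, 203, 697]); }


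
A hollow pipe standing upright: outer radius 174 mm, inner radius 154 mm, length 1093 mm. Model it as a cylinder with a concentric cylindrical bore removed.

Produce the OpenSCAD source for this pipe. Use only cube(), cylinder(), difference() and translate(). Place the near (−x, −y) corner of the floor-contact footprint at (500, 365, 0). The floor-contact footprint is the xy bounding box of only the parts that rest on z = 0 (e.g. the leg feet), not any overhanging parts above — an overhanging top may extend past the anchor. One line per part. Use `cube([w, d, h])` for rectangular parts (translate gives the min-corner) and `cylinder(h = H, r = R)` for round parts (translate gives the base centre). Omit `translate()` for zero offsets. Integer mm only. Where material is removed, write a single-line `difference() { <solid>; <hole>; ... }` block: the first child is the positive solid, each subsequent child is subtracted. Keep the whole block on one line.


difference() { translate([674, 539, 0]) cylinder(h = 1093, r = 174); translate([674, 539, 0]) cylinder(h = 1093, r = 154); }


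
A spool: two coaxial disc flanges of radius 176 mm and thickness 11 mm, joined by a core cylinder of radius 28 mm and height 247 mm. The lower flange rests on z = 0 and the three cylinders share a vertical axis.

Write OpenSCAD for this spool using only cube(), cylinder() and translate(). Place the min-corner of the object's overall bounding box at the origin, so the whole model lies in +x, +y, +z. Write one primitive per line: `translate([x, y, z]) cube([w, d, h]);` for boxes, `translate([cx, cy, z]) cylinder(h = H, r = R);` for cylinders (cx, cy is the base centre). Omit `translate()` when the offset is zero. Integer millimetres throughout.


translate([176, 176, 0]) cylinder(h = 11, r = 176);
translate([176, 176, 11]) cylinder(h = 247, r = 28);
translate([176, 176, 258]) cylinder(h = 11, r = 176);


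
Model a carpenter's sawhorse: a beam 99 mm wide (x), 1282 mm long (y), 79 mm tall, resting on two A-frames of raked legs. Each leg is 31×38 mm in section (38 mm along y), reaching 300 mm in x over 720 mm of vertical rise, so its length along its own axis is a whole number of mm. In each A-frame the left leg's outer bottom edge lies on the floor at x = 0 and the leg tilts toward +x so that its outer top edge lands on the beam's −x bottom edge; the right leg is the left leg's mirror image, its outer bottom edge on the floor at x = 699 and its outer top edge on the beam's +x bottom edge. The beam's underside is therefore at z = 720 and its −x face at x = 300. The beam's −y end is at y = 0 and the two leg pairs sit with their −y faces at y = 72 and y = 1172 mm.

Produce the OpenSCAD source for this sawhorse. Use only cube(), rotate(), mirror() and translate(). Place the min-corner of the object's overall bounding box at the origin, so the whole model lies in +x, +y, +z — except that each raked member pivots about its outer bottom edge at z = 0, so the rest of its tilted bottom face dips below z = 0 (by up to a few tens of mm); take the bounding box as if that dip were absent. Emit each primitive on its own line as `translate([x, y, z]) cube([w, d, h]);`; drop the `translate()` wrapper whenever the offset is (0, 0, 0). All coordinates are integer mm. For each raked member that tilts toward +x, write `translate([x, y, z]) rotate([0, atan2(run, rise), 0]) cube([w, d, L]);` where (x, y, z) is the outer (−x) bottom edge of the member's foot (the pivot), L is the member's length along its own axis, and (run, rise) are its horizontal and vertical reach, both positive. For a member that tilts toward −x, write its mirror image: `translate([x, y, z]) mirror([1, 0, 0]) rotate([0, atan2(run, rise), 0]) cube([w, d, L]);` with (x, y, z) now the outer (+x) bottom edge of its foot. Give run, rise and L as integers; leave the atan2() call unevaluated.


translate([300, 0, 720]) cube([99, 1282, 79]);
translate([0, 72, 0]) rotate([0, atan2(300, 720), 0]) cube([31, 38, 780]);
translate([699, 72, 0]) mirror([1, 0, 0]) rotate([0, atan2(300, 720), 0]) cube([31, 38, 780]);
translate([0, 1172, 0]) rotate([0, atan2(300, 720), 0]) cube([31, 38, 780]);
translate([699, 1172, 0]) mirror([1, 0, 0]) rotate([0, atan2(300, 720), 0]) cube([31, 38, 780]);


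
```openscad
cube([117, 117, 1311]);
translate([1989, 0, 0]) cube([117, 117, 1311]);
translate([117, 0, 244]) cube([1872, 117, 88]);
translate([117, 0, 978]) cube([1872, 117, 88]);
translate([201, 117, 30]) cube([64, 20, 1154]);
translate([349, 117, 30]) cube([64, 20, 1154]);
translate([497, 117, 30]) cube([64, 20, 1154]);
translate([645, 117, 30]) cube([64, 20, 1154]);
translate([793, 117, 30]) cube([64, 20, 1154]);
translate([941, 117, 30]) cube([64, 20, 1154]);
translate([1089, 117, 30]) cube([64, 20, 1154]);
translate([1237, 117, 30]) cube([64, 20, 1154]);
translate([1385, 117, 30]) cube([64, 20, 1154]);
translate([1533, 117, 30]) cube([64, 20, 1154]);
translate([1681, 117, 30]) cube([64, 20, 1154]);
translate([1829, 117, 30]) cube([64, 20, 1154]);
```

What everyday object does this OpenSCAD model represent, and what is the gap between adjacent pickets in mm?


A fence section. The picket gap is 84 mm.

Two posts, two rails, 12 pickets — a fence section. Span 1872 mm holds 12 pickets of 64 mm with 13 equal gaps: ⌊(1872 − 12·64) / 13⌋ = 84 mm.


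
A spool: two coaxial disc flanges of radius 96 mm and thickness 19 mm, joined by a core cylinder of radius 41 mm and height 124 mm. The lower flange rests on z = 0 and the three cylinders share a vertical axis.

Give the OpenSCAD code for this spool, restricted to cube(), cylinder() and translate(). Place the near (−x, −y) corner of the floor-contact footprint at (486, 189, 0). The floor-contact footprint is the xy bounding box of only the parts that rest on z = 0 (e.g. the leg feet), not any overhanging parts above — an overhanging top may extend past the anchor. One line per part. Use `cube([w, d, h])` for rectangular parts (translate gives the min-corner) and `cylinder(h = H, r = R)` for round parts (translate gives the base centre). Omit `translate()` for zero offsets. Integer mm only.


translate([582, 285, 0]) cylinder(h = 19, r = 96);
translate([582, 285, 19]) cylinder(h = 124, r = 41);
translate([582, 285, 143]) cylinder(h = 19, r = 96);


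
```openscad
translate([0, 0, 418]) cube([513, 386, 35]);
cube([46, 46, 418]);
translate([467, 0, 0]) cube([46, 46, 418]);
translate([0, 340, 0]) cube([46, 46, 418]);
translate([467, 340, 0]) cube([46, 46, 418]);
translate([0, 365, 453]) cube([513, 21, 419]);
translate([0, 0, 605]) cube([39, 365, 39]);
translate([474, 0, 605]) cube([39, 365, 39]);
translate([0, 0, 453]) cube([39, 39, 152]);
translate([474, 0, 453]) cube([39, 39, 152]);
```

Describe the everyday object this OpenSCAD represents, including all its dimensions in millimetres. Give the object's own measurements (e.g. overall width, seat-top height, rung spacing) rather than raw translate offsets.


A chair. The seat is a 513×386×35 mm slab with its top at z = 453 mm, on four 46×46 mm corner legs (flush with the seat edges, standing on z = 0). A flat backrest 21 mm thick, 419 mm tall, spans the full seat width and rises from the seat top along its +y edge, rear face flush with the rear of the seat. Two armrests of 39×39 mm section run along each side from the seat's front edge to the front of the backrest, top faces 191 mm above the seat top and outer faces flush with the seat's x-edges; a 39×39 mm post under the front of each armrest stands on the seat at the front corner.


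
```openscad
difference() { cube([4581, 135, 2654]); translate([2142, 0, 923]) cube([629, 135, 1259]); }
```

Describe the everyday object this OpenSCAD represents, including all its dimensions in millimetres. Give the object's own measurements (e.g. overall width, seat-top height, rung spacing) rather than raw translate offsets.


A wall 4581 mm long (x), 135 mm thick (y), 2654 mm tall, with a rectangular window opening cut through it. The opening is 629 mm wide and 1259 mm tall; its sill is at z = 923 mm and its near (−x) edge is 2142 mm from the wall's −x end. The opening passes through the full wall thickness.


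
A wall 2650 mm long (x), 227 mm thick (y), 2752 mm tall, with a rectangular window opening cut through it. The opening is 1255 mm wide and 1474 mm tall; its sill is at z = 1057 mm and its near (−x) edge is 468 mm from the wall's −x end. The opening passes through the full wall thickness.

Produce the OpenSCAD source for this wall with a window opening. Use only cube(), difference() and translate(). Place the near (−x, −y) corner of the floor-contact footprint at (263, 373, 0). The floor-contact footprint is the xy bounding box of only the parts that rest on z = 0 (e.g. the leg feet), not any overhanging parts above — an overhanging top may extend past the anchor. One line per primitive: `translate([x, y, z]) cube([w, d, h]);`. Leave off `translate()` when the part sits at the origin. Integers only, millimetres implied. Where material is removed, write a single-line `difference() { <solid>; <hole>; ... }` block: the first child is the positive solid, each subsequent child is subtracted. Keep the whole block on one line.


difference() { translate([263, 373, 0]) cube([2650, 227, 2752]); translate([731, 373, 1057]) cube([1255, 227, 1474]); }


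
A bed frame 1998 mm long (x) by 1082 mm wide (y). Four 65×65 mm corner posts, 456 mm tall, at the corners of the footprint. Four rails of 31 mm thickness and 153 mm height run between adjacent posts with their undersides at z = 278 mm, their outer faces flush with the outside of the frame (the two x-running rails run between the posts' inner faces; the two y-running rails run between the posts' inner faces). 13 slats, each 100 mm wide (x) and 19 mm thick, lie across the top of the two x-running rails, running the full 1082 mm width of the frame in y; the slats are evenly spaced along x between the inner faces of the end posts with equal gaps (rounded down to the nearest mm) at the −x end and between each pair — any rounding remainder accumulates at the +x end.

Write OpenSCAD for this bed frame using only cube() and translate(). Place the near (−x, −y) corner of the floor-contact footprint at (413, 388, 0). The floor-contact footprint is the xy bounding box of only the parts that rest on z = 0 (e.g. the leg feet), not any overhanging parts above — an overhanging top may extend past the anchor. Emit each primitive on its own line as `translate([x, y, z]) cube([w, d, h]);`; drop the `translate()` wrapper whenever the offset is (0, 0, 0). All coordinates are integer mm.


translate([413, 388, 0]) cube([65, 65, 456]);
translate([413, 1405, 0]) cube([65, 65, 456]);
translate([2346, 388, 0]) cube([65, 65, 456]);
translate([2346, 1405, 0]) cube([65, 65, 456]);
translate([478, 388, 278]) cube([1868, 31, 153]);
translate([478, 1439, 278]) cube([1868, 31, 153]);
translate([413, 453, 278]) cube([31, 952, 153]);
translate([2380, 453, 278]) cube([31, 952, 153]);
translate([518, 388, 431]) cube([100, 1082, 19]);
translate([658, 388, 431]) cube([100, 1082, 19]);
translate([798, 388, 431]) cube([100, 1082, 19]);
translate([938, 388, 431]) cube([100, 1082, 19]);
translate([1078, 388, 431]) cube([100, 1082, 19]);
translate([1218, 388, 431]) cube([100, 1082, 19]);
translate([1358, 388, 431]) cube([100, 1082, 19]);
translate([1498, 388, 431]) cube([100, 1082, 19]);
translate([1638, 388, 431]) cube([100, 1082, 19]);
translate([1778, 388, 431]) cube([100, 1082, 19]);
translate([1918, 388, 431]) cube([100, 1082, 19]);
translate([2058, 388, 431]) cube([100, 1082, 19]);
translate([2198, 388, 431]) cube([100, 1082, 19]);


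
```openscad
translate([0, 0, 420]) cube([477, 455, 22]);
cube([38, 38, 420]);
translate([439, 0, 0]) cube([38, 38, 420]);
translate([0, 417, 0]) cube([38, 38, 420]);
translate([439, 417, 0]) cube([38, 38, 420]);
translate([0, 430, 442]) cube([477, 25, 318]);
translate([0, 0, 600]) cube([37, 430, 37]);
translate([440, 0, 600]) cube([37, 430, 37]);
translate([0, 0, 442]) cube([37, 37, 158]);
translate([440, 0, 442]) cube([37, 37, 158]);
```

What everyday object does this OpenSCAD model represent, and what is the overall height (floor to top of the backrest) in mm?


A chair. The overall height is 760 mm.

A slab on four corner posts with a tall panel at the back — a chair. The seat slab sits at z = 420 with thickness 22, and the 318 mm backrest starts at the seat top, so the overall height is 420 + 22 + 318 = 760 mm.


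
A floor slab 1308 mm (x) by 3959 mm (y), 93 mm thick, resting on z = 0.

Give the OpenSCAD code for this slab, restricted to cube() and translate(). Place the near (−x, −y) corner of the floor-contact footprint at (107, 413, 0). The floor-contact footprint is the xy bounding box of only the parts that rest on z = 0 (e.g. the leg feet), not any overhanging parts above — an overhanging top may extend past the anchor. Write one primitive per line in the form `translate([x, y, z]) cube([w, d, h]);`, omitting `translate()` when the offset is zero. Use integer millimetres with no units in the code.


translate([107, 413, 0]) cube([1308, 3959, 93]);


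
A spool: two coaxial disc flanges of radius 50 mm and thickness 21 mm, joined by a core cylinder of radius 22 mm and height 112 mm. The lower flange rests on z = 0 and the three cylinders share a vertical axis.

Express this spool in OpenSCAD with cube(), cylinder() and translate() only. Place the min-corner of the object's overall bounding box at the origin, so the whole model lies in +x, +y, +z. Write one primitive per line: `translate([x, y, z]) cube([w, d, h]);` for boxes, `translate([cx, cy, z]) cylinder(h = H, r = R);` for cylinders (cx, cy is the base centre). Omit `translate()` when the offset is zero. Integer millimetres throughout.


translate([50, 50, 0]) cylinder(h = 21, r = 50);
translate([50, 50, 21]) cylinder(h = 112, r = 22);
translate([50, 50, 133]) cylinder(h = 21, r = 50);


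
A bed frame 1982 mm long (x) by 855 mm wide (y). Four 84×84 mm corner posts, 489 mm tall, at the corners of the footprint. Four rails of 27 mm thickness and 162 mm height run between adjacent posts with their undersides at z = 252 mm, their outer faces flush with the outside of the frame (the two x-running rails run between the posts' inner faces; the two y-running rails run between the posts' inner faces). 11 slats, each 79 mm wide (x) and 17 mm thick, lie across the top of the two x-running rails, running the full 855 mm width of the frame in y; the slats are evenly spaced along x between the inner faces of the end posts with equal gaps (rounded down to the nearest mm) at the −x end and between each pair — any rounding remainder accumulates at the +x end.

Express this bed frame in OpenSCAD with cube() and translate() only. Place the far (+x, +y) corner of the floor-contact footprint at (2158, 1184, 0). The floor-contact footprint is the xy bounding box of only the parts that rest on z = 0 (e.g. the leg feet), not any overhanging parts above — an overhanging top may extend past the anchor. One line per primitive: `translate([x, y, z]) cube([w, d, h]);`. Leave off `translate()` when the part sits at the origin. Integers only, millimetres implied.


translate([176, 329, 0]) cube([84, 84, 489]);
translate([176, 1100, 0]) cube([84, 84, 489]);
translate([2074, 329, 0]) cube([84, 84, 489]);
translate([2074, 1100, 0]) cube([84, 84, 489]);
translate([260, 329, 252]) cube([1814, 27, 162]);
translate([260, 1157, 252]) cube([1814, 27, 162]);
translate([176, 413, 252]) cube([27, 687, 162]);
translate([2131, 413, 252]) cube([27, 687, 162]);
translate([338, 329, 414]) cube([79, 855, 17]);
translate([495, 329, 414]) cube([79, 855, 17]);
translate([652, 329, 414]) cube([79, 855, 17]);
translate([809, 329, 414]) cube([79, 855, 17]);
translate([966, 329, 414]) cube([79, 855, 17]);
translate([1123, 329, 414]) cube([79, 855, 17]);
translate([1280, 329, 414]) cube([79, 855, 17]);
translate([1437, 329, 414]) cube([79, 855, 17]);
translate([1594, 329, 414]) cube([79, 855, 17]);
translate([1751, 329, 414]) cube([79, 855, 17]);
translate([1908, 329, 414]) cube([79, 855, 17]);


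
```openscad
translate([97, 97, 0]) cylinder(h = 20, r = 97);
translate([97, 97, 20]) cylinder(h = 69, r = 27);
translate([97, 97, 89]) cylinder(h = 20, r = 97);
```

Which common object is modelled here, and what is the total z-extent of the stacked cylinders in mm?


A spool. The overall height is 109 mm.

Three coaxial cylinders, large–small–large — a spool. Two 20 mm flanges and a 69 mm core give 20 + 69 + 20 = 109 mm.


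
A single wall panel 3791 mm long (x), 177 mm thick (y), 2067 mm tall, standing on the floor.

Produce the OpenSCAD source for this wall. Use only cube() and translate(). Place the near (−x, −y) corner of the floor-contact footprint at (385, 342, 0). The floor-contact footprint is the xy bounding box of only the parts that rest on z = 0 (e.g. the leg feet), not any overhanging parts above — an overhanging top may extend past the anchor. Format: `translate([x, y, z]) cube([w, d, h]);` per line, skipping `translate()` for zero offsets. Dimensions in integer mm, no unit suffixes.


translate([385, 342, 0]) cube([3791, 177, 2067]);


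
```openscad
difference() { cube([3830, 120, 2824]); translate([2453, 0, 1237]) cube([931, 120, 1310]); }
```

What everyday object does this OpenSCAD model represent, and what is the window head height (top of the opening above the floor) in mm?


A wall with a window opening. The window head height is 2547 mm.

A wall with a rectangular opening subtracted — a window. Sill at z = 1237, opening 1310 mm tall, so the head is at 1237 + 1310 = 2547 mm.


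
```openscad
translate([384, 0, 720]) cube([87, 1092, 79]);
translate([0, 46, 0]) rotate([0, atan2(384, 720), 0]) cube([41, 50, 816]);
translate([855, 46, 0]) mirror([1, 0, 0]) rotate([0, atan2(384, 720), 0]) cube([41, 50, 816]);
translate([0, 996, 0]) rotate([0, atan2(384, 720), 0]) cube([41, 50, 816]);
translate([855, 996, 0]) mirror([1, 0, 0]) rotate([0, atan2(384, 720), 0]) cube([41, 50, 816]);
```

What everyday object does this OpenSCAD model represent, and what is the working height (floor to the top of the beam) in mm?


A sawhorse. The overall height is 799 mm.

A beam across two mirrored pairs of raked legs — a sawhorse. The beam's underside is at z = 720 (matching the legs' vertical rise in atan2(384, 720)) and the beam is 79 mm tall, so its top is at 720 + 79 = 799 mm. The raked legs top out at the beam's underside, so that is the highest point.


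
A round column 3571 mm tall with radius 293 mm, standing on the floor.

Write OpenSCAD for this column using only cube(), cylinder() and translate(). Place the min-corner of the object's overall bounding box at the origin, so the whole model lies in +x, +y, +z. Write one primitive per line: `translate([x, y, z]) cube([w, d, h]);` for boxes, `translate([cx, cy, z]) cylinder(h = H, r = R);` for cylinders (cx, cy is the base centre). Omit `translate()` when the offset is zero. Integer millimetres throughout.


translate([293, 293, 0]) cylinder(h = 3571, r = 293);


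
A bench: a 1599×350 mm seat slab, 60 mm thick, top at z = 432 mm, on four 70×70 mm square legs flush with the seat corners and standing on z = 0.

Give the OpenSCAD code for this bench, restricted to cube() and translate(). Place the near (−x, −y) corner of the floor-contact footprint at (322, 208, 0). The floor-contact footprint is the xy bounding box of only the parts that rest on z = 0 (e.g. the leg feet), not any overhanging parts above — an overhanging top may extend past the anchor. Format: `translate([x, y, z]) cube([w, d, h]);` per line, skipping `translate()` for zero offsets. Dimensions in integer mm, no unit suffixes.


translate([322, 208, 372]) cube([1599, 350, 60]);
translate([322, 208, 0]) cube([70, 70, 372]);
translate([322, 488, 0]) cube([70, 70, 372]);
translate([1851, 208, 0]) cube([70, 70, 372]);
translate([1851, 488, 0]) cube([70, 70, 372]);


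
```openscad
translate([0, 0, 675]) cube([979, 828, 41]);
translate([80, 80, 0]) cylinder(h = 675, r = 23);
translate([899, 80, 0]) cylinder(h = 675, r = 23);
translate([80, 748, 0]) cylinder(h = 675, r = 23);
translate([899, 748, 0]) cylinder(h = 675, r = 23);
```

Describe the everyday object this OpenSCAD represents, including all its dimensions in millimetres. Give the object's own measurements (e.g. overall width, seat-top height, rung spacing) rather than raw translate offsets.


A rectangular dining table. The top is 979×828×41 mm with its upper surface at z = 716 mm. It stands on four round legs of 46 mm diameter, each leg's bounding box inset 57 mm from the nearest pair of top edges, running from the floor to the underside of the top.


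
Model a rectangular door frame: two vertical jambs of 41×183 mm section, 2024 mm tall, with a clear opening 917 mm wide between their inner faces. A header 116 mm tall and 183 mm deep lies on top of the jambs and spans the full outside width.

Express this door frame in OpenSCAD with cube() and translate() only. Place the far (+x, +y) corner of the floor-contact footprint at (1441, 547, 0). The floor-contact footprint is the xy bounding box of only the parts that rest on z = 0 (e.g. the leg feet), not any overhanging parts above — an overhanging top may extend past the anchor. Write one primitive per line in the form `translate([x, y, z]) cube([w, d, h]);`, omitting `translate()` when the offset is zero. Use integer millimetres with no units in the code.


translate([442, 364, 0]) cube([41, 183, 2024]);
translate([1400, 364, 0]) cube([41, 183, 2024]);
translate([442, 364, 2024]) cube([999, 183, 116]);


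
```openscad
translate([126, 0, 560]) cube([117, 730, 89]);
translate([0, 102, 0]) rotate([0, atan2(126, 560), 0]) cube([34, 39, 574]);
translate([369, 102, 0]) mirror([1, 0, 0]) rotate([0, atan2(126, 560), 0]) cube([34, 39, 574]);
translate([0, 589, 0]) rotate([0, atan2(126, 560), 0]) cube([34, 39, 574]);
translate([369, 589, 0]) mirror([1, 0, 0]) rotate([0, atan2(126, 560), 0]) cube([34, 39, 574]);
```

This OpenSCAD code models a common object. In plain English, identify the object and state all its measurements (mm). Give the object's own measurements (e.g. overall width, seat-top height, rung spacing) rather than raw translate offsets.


A sawhorse. A 117×730×89 mm beam (x, y, z) sits on two A-frame leg pairs. Each pair is two raked legs of 34×39 mm section (39 mm along y) splaying symmetrically in x. Each leg rises 560 mm vertically over 126 mm of horizontal reach and is 574 mm long along its own axis. Every leg's outer bottom edge rests on the floor and its outer top edge meets a bottom edge of the beam — the left legs (tilting toward +x) meet the beam's −x bottom edge, the right legs (their mirror images, tilting toward −x) meet its +x bottom edge — so the leg tops tuck under the beam, the beam's underside is 560 mm above the floor, and the feet are 369 mm apart outside-to-outside with the beam centred between them. The two leg pairs are set in 102 mm from either end of the beam.


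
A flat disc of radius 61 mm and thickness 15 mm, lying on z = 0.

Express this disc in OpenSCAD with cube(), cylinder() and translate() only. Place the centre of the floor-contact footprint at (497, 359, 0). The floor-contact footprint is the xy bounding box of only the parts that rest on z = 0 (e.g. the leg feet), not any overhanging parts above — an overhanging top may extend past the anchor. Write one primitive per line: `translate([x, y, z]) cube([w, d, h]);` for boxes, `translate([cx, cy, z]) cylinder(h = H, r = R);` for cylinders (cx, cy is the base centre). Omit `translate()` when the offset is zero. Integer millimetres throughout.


translate([497, 359, 0]) cylinder(h = 15, r = 61);
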